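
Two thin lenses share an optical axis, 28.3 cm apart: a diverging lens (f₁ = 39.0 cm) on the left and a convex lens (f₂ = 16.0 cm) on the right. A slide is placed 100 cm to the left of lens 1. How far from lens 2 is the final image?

Lens 1 is diverging, so f₁ = −39.0 cm.
Lens 1: 1/d_i1 = 1/f₁ − 1/d_o1 = 1/(-39.0) − 1/(100) = -0.03564, so d_i1 = -28.06 cm.
The intermediate image is 28.06 cm to the left of lens 1 (virtual), which is 28.3 − (-28.06) = 56.36 cm to the left of lens 2, so d_o2 = +56.36 cm.
Lens 2: 1/d_i2 = 1/f₂ − 1/d_o2 = 1/(16.0) − 1/(56.36) = 0.04476, so d_i2 = 22.3 cm.
The final image is real, 22.3 cm to the right of lens 2 (overall magnification ≈ -0.11).

22.3 cm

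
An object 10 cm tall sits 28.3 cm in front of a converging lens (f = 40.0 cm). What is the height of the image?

34.2 cm

1/d_i = 1/f − 1/d_o = 1/(40.00) − 1/(28.3) = -0.01034, so d_i = -96.75 cm.
m = −d_i/d_o = +3.419.
|h_i| = |m|·h_o = 3.419 × 10 = 34.2 cm. The image is virtual, upright and enlarged, on the same side as the object.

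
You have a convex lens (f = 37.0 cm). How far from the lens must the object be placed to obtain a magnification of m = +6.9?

31.6 cm

m = −d_i/d_o ⇒ d_i = −m·d_o.
1/f = 1/d_o + 1/d_i = 1/d_o − 1/(m·d_o) = (1 − 1/m)/d_o, so d_o = f(1 − 1/m) = (37.00)(1 − 1/(+6.9)) = 31.6 cm.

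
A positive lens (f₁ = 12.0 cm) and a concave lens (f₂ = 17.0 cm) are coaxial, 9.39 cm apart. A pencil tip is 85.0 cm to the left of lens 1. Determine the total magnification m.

m = -0.225

Lens 1: 1/d_i1 = 1/(12.0) − 1/(85.0) = 0.07157, so d_i1 = 13.97 cm; m₁ = −d_i1/d_o1 = -0.1644.
d_o2 = 9.39 − (13.97) = -4.580 cm (virtual object).
f₂ = −17.0 cm (diverging).
Lens 2: 1/d_i2 = 1/(-17.0) − 1/(-4.580) = 0.1595, so d_i2 = 6.269 cm; m₂ = −d_i2/d_o2 = +1.369.
m = m₁·m₂ = (-0.1644)(+1.369) = -0.225.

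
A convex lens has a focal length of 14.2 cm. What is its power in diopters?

f = 14.2 cm = 0.142 m.
P = 1/f = 1/(0.142 m) = +7.04 D.

P = +7.04 D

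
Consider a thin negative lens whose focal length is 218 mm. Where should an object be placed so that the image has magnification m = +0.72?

For a negative lens, f = -218 mm.
m = −d_i/d_o ⇒ d_i = −m·d_o.
1/f = 1/d_o + 1/d_i = 1/d_o − 1/(m·d_o) = (1 − 1/m)/d_o, so d_o = f(1 − 1/m) = (-218.0)(1 − 1/(+0.72)) = 84.8 mm.

84.8 mm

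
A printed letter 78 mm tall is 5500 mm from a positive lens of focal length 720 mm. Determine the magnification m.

m = -0.151

1/d_i = 1/f − 1/d_o = 1/(720.0) − 1/(5500) = 0.001207, so d_i = 828.5 mm.
m = −d_i/d_o = −(828.5)/(5500) = -0.151.
The image is real, inverted and reduced, on the far side of the lens.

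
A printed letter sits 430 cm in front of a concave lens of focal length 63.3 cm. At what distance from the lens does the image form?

55.2 cm

For a concave lens, f = -63.3 cm.
Lens equation: 1/q = 1/f − 1/p = 1/(-63.30) − 1/(430) = -0.01580 − 0.002326 = -0.01812, so q = -55.2 cm.
The image is virtual, upright and reduced, on the same side as the object.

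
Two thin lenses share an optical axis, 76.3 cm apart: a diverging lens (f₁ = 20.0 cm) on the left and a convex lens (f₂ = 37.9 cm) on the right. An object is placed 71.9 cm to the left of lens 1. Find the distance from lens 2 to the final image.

64.5 cm

Lens 1 is diverging, so f₁ = −20.0 cm.
Lens 1: 1/d_i1 = 1/f₁ − 1/d_o1 = 1/(-20.0) − 1/(71.9) = -0.06391, so d_i1 = -15.65 cm.
The intermediate image is 15.65 cm to the left of lens 1 (virtual), which is 76.3 − (-15.65) = 91.95 cm to the left of lens 2, so d_o2 = +91.95 cm.
Lens 2: 1/d_i2 = 1/f₂ − 1/d_o2 = 1/(37.9) − 1/(91.95) = 0.01551, so d_i2 = 64.5 cm.
The final image is real, 64.5 cm to the right of lens 2 (overall magnification ≈ -0.15).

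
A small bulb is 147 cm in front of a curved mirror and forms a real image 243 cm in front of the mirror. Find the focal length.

f = 91.6 cm (concave)

Real image ⇒ d_i = +243 cm.
1/f = 1/d_o + 1/d_i = 1/(147) + 1/(243) = 0.01092, so f = 91.6 cm.
Since f is positive, the curved mirror is concave.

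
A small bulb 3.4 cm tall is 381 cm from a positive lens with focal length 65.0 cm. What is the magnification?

1/d_i = 1/f − 1/d_o = 1/(65.00) − 1/(381) = 0.01276, so d_i = 78.37 cm.
m = −d_i/d_o = −(78.37)/(381) = -0.206.
The image is real, inverted and reduced, on the far side of the lens.

m = -0.206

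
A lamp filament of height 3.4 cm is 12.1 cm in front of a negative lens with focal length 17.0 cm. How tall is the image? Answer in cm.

For a negative lens, f = -17.0 cm.
1/d_i = 1/f − 1/d_o = 1/(-17.00) − 1/(12.1) = -0.1415, so d_i = -7.069 cm.
m = −d_i/d_o = +0.5842.
|h_i| = |m|·h_o = 0.5842 × 3.4 = 1.99 cm. The image is virtual, upright and reduced, on the same side as the object.

1.99 cm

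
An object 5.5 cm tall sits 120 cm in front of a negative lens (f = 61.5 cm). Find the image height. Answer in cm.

For a negative lens, f = -61.5 cm.
1/d_i = 1/f − 1/d_o = 1/(-61.50) − 1/(120) = -0.02459, so d_i = -40.66 cm.
m = −d_i/d_o = +0.3388.
|h_i| = |m|·h_o = 0.3388 × 5.5 = 1.86 cm. The image is virtual, upright and reduced, on the same side as the object.

1.86 cm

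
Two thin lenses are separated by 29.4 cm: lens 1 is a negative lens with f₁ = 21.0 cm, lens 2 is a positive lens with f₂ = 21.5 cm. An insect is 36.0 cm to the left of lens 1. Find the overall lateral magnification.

f₁ = −21.0 cm (diverging).
Lens 1: 1/d_i1 = 1/(-21.0) − 1/(36.0) = -0.07540, so d_i1 = -13.26 cm; m₁ = −d_i1/d_o1 = +0.3683.
d_o2 = 29.4 − (-13.26) = 42.66 cm.
Lens 2: 1/d_i2 = 1/(21.5) − 1/(42.66) = 0.02307, so d_i2 = 43.35 cm; m₂ = −d_i2/d_o2 = -1.016.
m = m₁·m₂ = (+0.3683)(-1.016) = -0.374.

m = -0.374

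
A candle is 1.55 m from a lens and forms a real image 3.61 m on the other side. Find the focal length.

Real image ⇒ d_i = +3.61 m.
1/f = 1/d_o + 1/d_i = 1/(1.55) + 1/(3.61) = 0.9222, so f = 1.08 m.
Since f is positive, the lens is converging.

f = 1.08 m (converging)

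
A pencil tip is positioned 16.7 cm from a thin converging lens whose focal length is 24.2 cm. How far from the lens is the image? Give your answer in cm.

53.9 cm

Lens equation: 1/v = 1/f − 1/u = 1/(24.20) − 1/(16.7) = 0.04132 − 0.05988 = -0.01856, so v = -53.9 cm.
The image is virtual, upright and enlarged, on the same side as the object.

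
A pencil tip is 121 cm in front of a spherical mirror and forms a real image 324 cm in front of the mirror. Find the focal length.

Real image ⇒ d_i = +324 cm.
1/f = 1/d_o + 1/d_i = 1/(121) + 1/(324) = 0.01135, so f = 88.1 cm.
Since f is positive, the spherical mirror is concave.

f = 88.1 cm (concave)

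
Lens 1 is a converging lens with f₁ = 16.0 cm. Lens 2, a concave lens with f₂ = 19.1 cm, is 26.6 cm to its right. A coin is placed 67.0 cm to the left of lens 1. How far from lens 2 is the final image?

4.32 cm

Lens 1: 1/d_i1 = 1/f₁ − 1/d_o1 = 1/(16.0) − 1/(67.0) = 0.04757, so d_i1 = 21.02 cm.
The intermediate image is 21.02 cm to the right of lens 1, which is 26.6 − (21.02) = 5.580 cm to the left of lens 2, so d_o2 = +5.580 cm.
Lens 2 is diverging, so f₂ = −19.1 cm.
Lens 2: 1/d_i2 = 1/f₂ − 1/d_o2 = 1/(-19.1) − 1/(5.580) = -0.2316, so d_i2 = -4.32 cm.
The final image is virtual, 4.32 cm to the left of lens 2 (overall magnification ≈ -0.24).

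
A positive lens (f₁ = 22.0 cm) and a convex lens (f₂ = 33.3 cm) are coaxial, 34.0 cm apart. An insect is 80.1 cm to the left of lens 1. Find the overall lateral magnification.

m = -0.426

Lens 1: 1/d_i1 = 1/(22.0) − 1/(80.1) = 0.03297, so d_i1 = 30.33 cm; m₁ = −d_i1/d_o1 = -0.3787.
d_o2 = 34.0 − (30.33) = 3.670 cm.
Lens 2: 1/d_i2 = 1/(33.3) − 1/(3.670) = -0.2424, so d_i2 = -4.125 cm; m₂ = −d_i2/d_o2 = +1.124.
m = m₁·m₂ = (-0.3787)(+1.124) = -0.426.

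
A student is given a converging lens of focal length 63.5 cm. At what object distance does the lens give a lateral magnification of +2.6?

m = −d_i/d_o ⇒ d_i = −m·d_o.
1/f = 1/d_o + 1/d_i = 1/d_o − 1/(m·d_o) = (1 − 1/m)/d_o, so d_o = f(1 − 1/m) = (63.50)(1 − 1/(+2.6)) = 39.1 cm.

39.1 cm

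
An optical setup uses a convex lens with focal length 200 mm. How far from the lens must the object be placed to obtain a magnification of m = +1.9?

94.7 mm

m = −d_i/d_o ⇒ d_i = −m·d_o.
1/f = 1/d_o + 1/d_i = 1/d_o − 1/(m·d_o) = (1 − 1/m)/d_o, so d_o = f(1 − 1/m) = (200.0)(1 − 1/(+1.9)) = 94.7 mm.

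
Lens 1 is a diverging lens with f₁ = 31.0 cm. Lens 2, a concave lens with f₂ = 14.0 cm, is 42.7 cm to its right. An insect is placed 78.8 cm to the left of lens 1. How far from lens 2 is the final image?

11.5 cm

Lens 1 is diverging, so f₁ = −31.0 cm.
Lens 1: 1/d_i1 = 1/f₁ − 1/d_o1 = 1/(-31.0) − 1/(78.8) = -0.04495, so d_i1 = -22.25 cm.
The intermediate image is 22.25 cm to the left of lens 1 (virtual), which is 42.7 − (-22.25) = 64.95 cm to the left of lens 2, so d_o2 = +64.95 cm.
Lens 2 is diverging, so f₂ = −14.0 cm.
Lens 2: 1/d_i2 = 1/f₂ − 1/d_o2 = 1/(-14.0) − 1/(64.95) = -0.08683, so d_i2 = -11.5 cm.
The final image is virtual, 11.5 cm to the left of lens 2 (overall magnification ≈ 0.050).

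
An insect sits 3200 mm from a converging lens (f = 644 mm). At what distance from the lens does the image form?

Lens equation: 1/q = 1/f − 1/p = 1/(644.0) − 1/(3200) = 0.001553 − 0.0003125 = 0.001240, so q = 806 mm.
The image is real, inverted and reduced, on the far side of the lens.

806 mm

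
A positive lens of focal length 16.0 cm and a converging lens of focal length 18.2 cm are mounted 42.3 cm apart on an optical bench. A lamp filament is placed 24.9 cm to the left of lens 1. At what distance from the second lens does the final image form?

Lens 1: 1/d_i1 = 1/f₁ − 1/d_o1 = 1/(16.0) − 1/(24.9) = 0.02234, so d_i1 = 44.76 cm.
The intermediate image is 44.76 cm to the right of lens 1, which lies 2.460 cm to the right of lens 2 — a virtual object — so d_o2 = −2.460 cm.
Lens 2: 1/d_i2 = 1/f₂ − 1/d_o2 = 1/(18.2) − 1/(-2.460) = 0.4614, so d_i2 = 2.17 cm.
The final image is real, 2.17 cm to the right of lens 2 (overall magnification ≈ -1.6).

2.17 cm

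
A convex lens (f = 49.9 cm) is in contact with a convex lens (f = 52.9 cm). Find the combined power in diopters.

P₁ = 1/f₁ = 1/(0.499 m) = +2.004 D; P₂ = 1/f₂ = 1/(0.529 m) = +1.890 D.
For thin lenses in contact, P = P₁ + P₂ = (+2.004) + (+1.890) = +3.89 D.

P = +3.89 D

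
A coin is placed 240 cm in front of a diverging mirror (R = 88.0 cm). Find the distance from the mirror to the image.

37.2 cm

f = R/2 = 88.0/2 = 44.00 cm; for a diverging mirror, f = -44.00 cm.
Mirror equation: 1/q = 1/f − 1/p = 1/(-44.00) − 1/(240) = -0.02273 − 0.004167 = -0.02689, so q = -37.2 cm.
The image is virtual, upright and reduced, behind the mirror.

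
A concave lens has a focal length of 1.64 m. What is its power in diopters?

P = -0.610 D

For a concave lens, f = −1.64 m.
P = 1/f = 1/(-1.64 m) = -0.610 D.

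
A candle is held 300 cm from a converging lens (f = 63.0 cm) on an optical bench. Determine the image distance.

Lens equation: 1/v = 1/f − 1/u = 1/(63.00) − 1/(300) = 0.01587 − 0.003333 = 0.01254, so v = 79.7 cm.
The image is real, inverted and reduced, on the far side of the lens.

79.7 cm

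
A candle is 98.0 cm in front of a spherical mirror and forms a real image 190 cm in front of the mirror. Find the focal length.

f = 64.7 cm (concave)

Real image ⇒ d_i = +190 cm.
1/f = 1/d_o + 1/d_i = 1/(98.0) + 1/(190) = 0.01547, so f = 64.7 cm.
Since f is positive, the spherical mirror is concave.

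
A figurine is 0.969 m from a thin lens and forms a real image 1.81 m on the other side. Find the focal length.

Real image ⇒ d_i = +1.81 m.
1/f = 1/d_o + 1/d_i = 1/(0.969) + 1/(1.81) = 1.584, so f = 0.631 m.
Since f is positive, the thin lens is converging.

f = 0.631 m (converging)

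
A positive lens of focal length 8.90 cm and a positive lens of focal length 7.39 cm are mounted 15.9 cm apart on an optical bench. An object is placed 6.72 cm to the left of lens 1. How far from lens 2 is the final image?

Lens 1: 1/d_i1 = 1/f₁ − 1/d_o1 = 1/(8.90) − 1/(6.72) = -0.03645, so d_i1 = -27.43 cm.
The intermediate image is 27.43 cm to the left of lens 1 (virtual), which is 15.9 − (-27.43) = 43.33 cm to the left of lens 2, so d_o2 = +43.33 cm.
Lens 2: 1/d_i2 = 1/f₂ − 1/d_o2 = 1/(7.39) − 1/(43.33) = 0.1122, so d_i2 = 8.91 cm.
The final image is real, 8.91 cm to the right of lens 2 (overall magnification ≈ -0.84).

8.91 cm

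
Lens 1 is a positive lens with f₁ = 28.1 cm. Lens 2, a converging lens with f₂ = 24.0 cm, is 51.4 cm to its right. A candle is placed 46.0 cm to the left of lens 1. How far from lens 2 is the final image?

11.1 cm

Lens 1: 1/d_i1 = 1/f₁ − 1/d_o1 = 1/(28.1) − 1/(46.0) = 0.01385, so d_i1 = 72.21 cm.
The intermediate image is 72.21 cm to the right of lens 1, which lies 20.81 cm to the right of lens 2 — a virtual object — so d_o2 = −20.81 cm.
Lens 2: 1/d_i2 = 1/f₂ − 1/d_o2 = 1/(24.0) − 1/(-20.81) = 0.08972, so d_i2 = 11.1 cm.
The final image is real, 11.1 cm to the right of lens 2 (overall magnification ≈ -0.84).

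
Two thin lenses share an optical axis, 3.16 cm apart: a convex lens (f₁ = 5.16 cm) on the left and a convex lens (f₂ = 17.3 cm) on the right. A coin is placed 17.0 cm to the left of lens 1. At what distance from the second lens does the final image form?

Lens 1: 1/d_i1 = 1/f₁ − 1/d_o1 = 1/(5.16) − 1/(17.0) = 0.1350, so d_i1 = 7.409 cm.
The intermediate image is 7.409 cm to the right of lens 1, which lies 4.249 cm to the right of lens 2 — a virtual object — so d_o2 = −4.249 cm.
Lens 2: 1/d_i2 = 1/f₂ − 1/d_o2 = 1/(17.3) − 1/(-4.249) = 0.2932, so d_i2 = 3.41 cm.
The final image is real, 3.41 cm to the right of lens 2 (overall magnification ≈ -0.35).

3.41 cm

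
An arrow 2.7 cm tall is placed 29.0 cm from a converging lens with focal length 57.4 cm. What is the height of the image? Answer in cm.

5.46 cm

1/d_i = 1/f − 1/d_o = 1/(57.40) − 1/(29.0) = -0.01706, so d_i = -58.61 cm.
m = −d_i/d_o = +2.021.
|h_i| = |m|·h_o = 2.021 × 2.7 = 5.46 cm. The image is virtual, upright and enlarged, on the same side as the object.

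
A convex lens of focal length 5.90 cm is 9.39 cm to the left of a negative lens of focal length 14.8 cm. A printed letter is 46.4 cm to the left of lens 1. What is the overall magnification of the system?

m = -0.124

Lens 1: 1/d_i1 = 1/(5.90) − 1/(46.4) = 0.1479, so d_i1 = 6.760 cm; m₁ = −d_i1/d_o1 = -0.1457.
d_o2 = 9.39 − (6.760) = 2.630 cm.
f₂ = −14.8 cm (diverging).
Lens 2: 1/d_i2 = 1/(-14.8) − 1/(2.630) = -0.4478, so d_i2 = -2.233 cm; m₂ = −d_i2/d_o2 = +0.8491.
m = m₁·m₂ = (-0.1457)(+0.8491) = -0.124.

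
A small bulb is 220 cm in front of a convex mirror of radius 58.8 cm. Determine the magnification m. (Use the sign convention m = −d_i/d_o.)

m = +0.118

f = R/2 = 58.8/2 = 29.40 cm; for a convex mirror, f = -29.40 cm.
1/d_i = 1/f − 1/d_o = 1/(-29.40) − 1/(220) = -0.03856, so d_i = -25.93 cm.
m = −d_i/d_o = −(-25.93)/(220) = +0.118.
The image is virtual, upright and reduced, behind the mirror.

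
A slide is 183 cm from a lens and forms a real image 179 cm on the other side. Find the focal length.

f = 90.5 cm (converging)

Real image ⇒ d_i = +179 cm.
1/f = 1/d_o + 1/d_i = 1/(183) + 1/(179) = 0.01105, so f = 90.5 cm.
Since f is positive, the lens is converging.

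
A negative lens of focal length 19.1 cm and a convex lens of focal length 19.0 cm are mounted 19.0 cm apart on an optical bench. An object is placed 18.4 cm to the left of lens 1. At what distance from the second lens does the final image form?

Lens 1 is diverging, so f₁ = −19.1 cm.
Lens 1: 1/d_i1 = 1/f₁ − 1/d_o1 = 1/(-19.1) − 1/(18.4) = -0.1067, so d_i1 = -9.372 cm.
The intermediate image is 9.372 cm to the left of lens 1 (virtual), which is 19.0 − (-9.372) = 28.37 cm to the left of lens 2, so d_o2 = +28.37 cm.
Lens 2: 1/d_i2 = 1/f₂ − 1/d_o2 = 1/(19.0) − 1/(28.37) = 0.01738, so d_i2 = 57.5 cm.
The final image is real, 57.5 cm to the right of lens 2 (overall magnification ≈ -1.0).

57.5 cm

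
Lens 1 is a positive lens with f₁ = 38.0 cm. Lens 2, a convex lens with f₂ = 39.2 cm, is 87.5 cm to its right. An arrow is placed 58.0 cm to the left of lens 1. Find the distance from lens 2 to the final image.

14.4 cm

Lens 1: 1/d_i1 = 1/f₁ − 1/d_o1 = 1/(38.0) − 1/(58.0) = 0.009074, so d_i1 = 110.2 cm.
The intermediate image is 110.2 cm to the right of lens 1, which lies 22.70 cm to the right of lens 2 — a virtual object — so d_o2 = −22.70 cm.
Lens 2: 1/d_i2 = 1/f₂ − 1/d_o2 = 1/(39.2) − 1/(-22.70) = 0.06956, so d_i2 = 14.4 cm.
The final image is real, 14.4 cm to the right of lens 2 (overall magnification ≈ -1.2).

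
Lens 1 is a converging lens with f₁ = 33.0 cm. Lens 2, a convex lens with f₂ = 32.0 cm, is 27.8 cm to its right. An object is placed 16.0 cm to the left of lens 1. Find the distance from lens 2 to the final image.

70.1 cm

Lens 1: 1/d_i1 = 1/f₁ − 1/d_o1 = 1/(33.0) − 1/(16.0) = -0.03220, so d_i1 = -31.06 cm.
The intermediate image is 31.06 cm to the left of lens 1 (virtual), which is 27.8 − (-31.06) = 58.86 cm to the left of lens 2, so d_o2 = +58.86 cm.
Lens 2: 1/d_i2 = 1/f₂ − 1/d_o2 = 1/(32.0) − 1/(58.86) = 0.01426, so d_i2 = 70.1 cm.
The final image is real, 70.1 cm to the right of lens 2 (overall magnification ≈ -2.3).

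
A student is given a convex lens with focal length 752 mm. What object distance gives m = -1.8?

m = −d_i/d_o ⇒ d_i = −m·d_o.
1/f = 1/d_o + 1/d_i = 1/d_o − 1/(m·d_o) = (1 − 1/m)/d_o, so d_o = f(1 − 1/m) = (752.0)(1 − 1/(-1.8)) = 1170 mm.

1170 mm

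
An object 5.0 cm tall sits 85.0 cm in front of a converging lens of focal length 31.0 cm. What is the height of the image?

2.87 cm

1/d_i = 1/f − 1/d_o = 1/(31.00) − 1/(85.0) = 0.02049, so d_i = 48.80 cm.
m = −d_i/d_o = -0.5741.
|h_i| = |m|·h_o = 0.5741 × 5.0 = 2.87 cm. The image is real, inverted and reduced, on the far side of the lens.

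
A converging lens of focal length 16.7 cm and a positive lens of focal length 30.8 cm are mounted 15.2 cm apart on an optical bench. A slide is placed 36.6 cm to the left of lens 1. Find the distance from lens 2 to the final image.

10.3 cm

Lens 1: 1/d_i1 = 1/f₁ − 1/d_o1 = 1/(16.7) − 1/(36.6) = 0.03256, so d_i1 = 30.71 cm.
The intermediate image is 30.71 cm to the right of lens 1, which lies 15.51 cm to the right of lens 2 — a virtual object — so d_o2 = −15.51 cm.
Lens 2: 1/d_i2 = 1/f₂ − 1/d_o2 = 1/(30.8) − 1/(-15.51) = 0.09694, so d_i2 = 10.3 cm.
The final image is real, 10.3 cm to the right of lens 2 (overall magnification ≈ -0.56).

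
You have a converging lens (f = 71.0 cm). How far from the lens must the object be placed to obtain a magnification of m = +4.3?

m = −d_i/d_o ⇒ d_i = −m·d_o.
1/f = 1/d_o + 1/d_i = 1/d_o − 1/(m·d_o) = (1 − 1/m)/d_o, so d_o = f(1 − 1/m) = (71.00)(1 − 1/(+4.3)) = 54.5 cm.

54.5 cm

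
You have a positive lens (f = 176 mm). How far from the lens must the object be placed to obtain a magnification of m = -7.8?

m = −d_i/d_o ⇒ d_i = −m·d_o.
1/f = 1/d_o + 1/d_i = 1/d_o − 1/(m·d_o) = (1 − 1/m)/d_o, so d_o = f(1 − 1/m) = (176.0)(1 − 1/(-7.8)) = 199 mm.

199 mm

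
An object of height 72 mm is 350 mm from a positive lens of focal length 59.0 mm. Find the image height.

1/d_i = 1/f − 1/d_o = 1/(59.00) − 1/(350) = 0.01409, so d_i = 70.96 mm.
m = −d_i/d_o = -0.2027.
|h_i| = |m|·h_o = 0.2027 × 72 = 14.6 mm. The image is real, inverted and reduced, on the far side of the lens.

14.6 mm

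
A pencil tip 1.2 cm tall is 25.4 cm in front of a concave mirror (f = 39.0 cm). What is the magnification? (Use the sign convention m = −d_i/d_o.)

1/d_i = 1/f − 1/d_o = 1/(39.00) − 1/(25.4) = -0.01373, so d_i = -72.84 cm.
m = −d_i/d_o = −(-72.84)/(25.4) = +2.87.
The image is virtual, upright and enlarged, behind the mirror.

m = +2.87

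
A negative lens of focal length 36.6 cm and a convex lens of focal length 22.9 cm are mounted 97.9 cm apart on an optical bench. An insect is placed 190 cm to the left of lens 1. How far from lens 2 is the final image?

27.9 cm

Lens 1 is diverging, so f₁ = −36.6 cm.
Lens 1: 1/d_i1 = 1/f₁ − 1/d_o1 = 1/(-36.6) − 1/(190) = -0.03259, so d_i1 = -30.69 cm.
The intermediate image is 30.69 cm to the left of lens 1 (virtual), which is 97.9 − (-30.69) = 128.6 cm to the left of lens 2, so d_o2 = +128.6 cm.
Lens 2: 1/d_i2 = 1/f₂ − 1/d_o2 = 1/(22.9) − 1/(128.6) = 0.03589, so d_i2 = 27.9 cm.
The final image is real, 27.9 cm to the right of lens 2 (overall magnification ≈ -0.035).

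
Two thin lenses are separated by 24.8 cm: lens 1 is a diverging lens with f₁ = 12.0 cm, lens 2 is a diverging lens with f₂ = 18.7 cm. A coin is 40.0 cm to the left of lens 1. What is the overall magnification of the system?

f₁ = −12.0 cm (diverging).
Lens 1: 1/d_i1 = 1/(-12.0) − 1/(40.0) = -0.1083, so d_i1 = -9.231 cm; m₁ = −d_i1/d_o1 = +0.2308.
d_o2 = 24.8 − (-9.231) = 34.03 cm.
f₂ = −18.7 cm (diverging).
Lens 2: 1/d_i2 = 1/(-18.7) − 1/(34.03) = -0.08286, so d_i2 = -12.07 cm; m₂ = −d_i2/d_o2 = +0.3546.
m = m₁·m₂ = (+0.2308)(+0.3546) = +0.0818.

m = +0.0818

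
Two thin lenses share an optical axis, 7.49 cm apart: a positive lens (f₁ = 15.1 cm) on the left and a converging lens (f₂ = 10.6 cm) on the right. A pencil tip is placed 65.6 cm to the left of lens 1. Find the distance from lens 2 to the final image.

Lens 1: 1/d_i1 = 1/f₁ − 1/d_o1 = 1/(15.1) − 1/(65.6) = 0.05098, so d_i1 = 19.62 cm.
The intermediate image is 19.62 cm to the right of lens 1, which lies 12.13 cm to the right of lens 2 — a virtual object — so d_o2 = −12.13 cm.
Lens 2: 1/d_i2 = 1/f₂ − 1/d_o2 = 1/(10.6) − 1/(-12.13) = 0.1768, so d_i2 = 5.66 cm.
The final image is real, 5.66 cm to the right of lens 2 (overall magnification ≈ -0.14).

5.66 cm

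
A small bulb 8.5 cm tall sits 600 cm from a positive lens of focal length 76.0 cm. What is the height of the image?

1/d_i = 1/f − 1/d_o = 1/(76.00) − 1/(600) = 0.01149, so d_i = 87.02 cm.
m = −d_i/d_o = -0.1450.
|h_i| = |m|·h_o = 0.1450 × 8.5 = 1.23 cm. The image is real, inverted and reduced, on the far side of the lens.

1.23 cm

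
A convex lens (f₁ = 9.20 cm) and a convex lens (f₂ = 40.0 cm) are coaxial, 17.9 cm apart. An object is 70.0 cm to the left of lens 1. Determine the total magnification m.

Lens 1: 1/d_i1 = 1/(9.20) − 1/(70.0) = 0.09441, so d_i1 = 10.59 cm; m₁ = −d_i1/d_o1 = -0.1513.
d_o2 = 17.9 − (10.59) = 7.310 cm.
Lens 2: 1/d_i2 = 1/(40.0) − 1/(7.310) = -0.1118, so d_i2 = -8.945 cm; m₂ = −d_i2/d_o2 = +1.224.
m = m₁·m₂ = (-0.1513)(+1.224) = -0.185.

m = -0.185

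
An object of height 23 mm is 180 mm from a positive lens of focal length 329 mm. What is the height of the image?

1/d_i = 1/f − 1/d_o = 1/(329.0) − 1/(180) = -0.002516, so d_i = -397.4 mm.
m = −d_i/d_o = +2.208.
|h_i| = |m|·h_o = 2.208 × 23 = 50.8 mm. The image is virtual, upright and enlarged, on the same side as the object.

50.8 mm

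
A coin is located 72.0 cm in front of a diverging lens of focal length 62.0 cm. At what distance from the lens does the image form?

33.3 cm

For a diverging lens, f = -62.0 cm.
Thin-lens equation: 1/v = 1/f − 1/u = 1/(-62.00) − 1/(72.0) = -0.01613 − 0.01389 = -0.03002, so v = -33.3 cm.
The image is virtual, upright and reduced, on the same side as the object.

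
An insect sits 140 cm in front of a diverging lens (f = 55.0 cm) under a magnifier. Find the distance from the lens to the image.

For a diverging lens, f = -55.0 cm.
Thin-lens equation: 1/q = 1/f − 1/p = 1/(-55.00) − 1/(140) = -0.01818 − 0.007143 = -0.02532, so q = -39.5 cm.
The image is virtual, upright and reduced, on the same side as the object.

39.5 cm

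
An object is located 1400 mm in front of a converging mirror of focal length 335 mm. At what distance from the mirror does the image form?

440 mm

Mirror equation: 1/v = 1/f − 1/u = 1/(335.0) − 1/(1400) = 0.002985 − 0.0007143 = 0.002271, so v = 440 mm.
The image is real, inverted and reduced, in front of the mirror.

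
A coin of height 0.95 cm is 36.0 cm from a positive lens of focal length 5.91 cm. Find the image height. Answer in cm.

1/d_i = 1/f − 1/d_o = 1/(5.910) − 1/(36.0) = 0.1414, so d_i = 7.071 cm.
m = −d_i/d_o = -0.1964.
|h_i| = |m|·h_o = 0.1964 × 0.95 = 0.187 cm. The image is real, inverted and reduced, on the far side of the lens.

0.187 cm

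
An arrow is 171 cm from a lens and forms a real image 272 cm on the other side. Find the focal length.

f = 105 cm (converging)

Real image ⇒ d_i = +272 cm.
1/f = 1/d_o + 1/d_i = 1/(171) + 1/(272) = 0.009524, so f = 105 cm.
Since f is positive, the lens is converging.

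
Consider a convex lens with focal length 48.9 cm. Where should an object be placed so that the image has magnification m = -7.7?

m = −d_i/d_o ⇒ d_i = −m·d_o.
1/f = 1/d_o + 1/d_i = 1/d_o − 1/(m·d_o) = (1 − 1/m)/d_o, so d_o = f(1 − 1/m) = (48.90)(1 − 1/(-7.7)) = 55.3 cm.

55.3 cm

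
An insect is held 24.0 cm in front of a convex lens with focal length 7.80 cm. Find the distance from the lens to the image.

11.6 cm

Lens equation: 1/q = 1/f − 1/p = 1/(7.800) − 1/(24.0) = 0.1282 − 0.04167 = 0.08654, so q = 11.6 cm.
The image is real, inverted and reduced, on the far side of the lens.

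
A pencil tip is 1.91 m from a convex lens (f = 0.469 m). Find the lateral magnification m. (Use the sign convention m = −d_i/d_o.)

1/d_i = 1/f − 1/d_o = 1/(0.4690) − 1/(1.91) = 1.609, so d_i = 0.6216 m.
m = −d_i/d_o = −(0.6216)/(1.91) = -0.325.
The image is real, inverted and reduced, on the far side of the lens.

m = -0.325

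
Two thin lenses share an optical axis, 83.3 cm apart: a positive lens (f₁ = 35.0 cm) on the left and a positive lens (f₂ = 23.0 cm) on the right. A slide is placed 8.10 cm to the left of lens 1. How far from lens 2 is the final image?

30.5 cm

Lens 1: 1/d_i1 = 1/f₁ − 1/d_o1 = 1/(35.0) − 1/(8.10) = -0.09489, so d_i1 = -10.54 cm.
The intermediate image is 10.54 cm to the left of lens 1 (virtual), which is 83.3 − (-10.54) = 93.84 cm to the left of lens 2, so d_o2 = +93.84 cm.
Lens 2: 1/d_i2 = 1/f₂ − 1/d_o2 = 1/(23.0) − 1/(93.84) = 0.03282, so d_i2 = 30.5 cm.
The final image is real, 30.5 cm to the right of lens 2 (overall magnification ≈ -0.42).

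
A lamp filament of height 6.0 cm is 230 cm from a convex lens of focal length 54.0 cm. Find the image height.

1/d_i = 1/f − 1/d_o = 1/(54.00) − 1/(230) = 0.01417, so d_i = 70.57 cm.
m = −d_i/d_o = -0.3068.
|h_i| = |m|·h_o = 0.3068 × 6.0 = 1.84 cm. The image is real, inverted and reduced, on the far side of the lens.

1.84 cm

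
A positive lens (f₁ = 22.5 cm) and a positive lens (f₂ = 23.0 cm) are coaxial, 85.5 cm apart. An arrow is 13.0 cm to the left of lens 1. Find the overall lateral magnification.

Lens 1: 1/d_i1 = 1/(22.5) − 1/(13.0) = -0.03248, so d_i1 = -30.79 cm; m₁ = −d_i1/d_o1 = +2.368.
d_o2 = 85.5 − (-30.79) = 116.3 cm.
Lens 2: 1/d_i2 = 1/(23.0) − 1/(116.3) = 0.03488, so d_i2 = 28.67 cm; m₂ = −d_i2/d_o2 = -0.2465.
m = m₁·m₂ = (+2.368)(-0.2465) = -0.584.

m = -0.584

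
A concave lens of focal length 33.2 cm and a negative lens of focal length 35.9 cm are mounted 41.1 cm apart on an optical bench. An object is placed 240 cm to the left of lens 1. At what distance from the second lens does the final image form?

23.8 cm

Lens 1 is diverging, so f₁ = −33.2 cm.
Lens 1: 1/d_i1 = 1/f₁ − 1/d_o1 = 1/(-33.2) − 1/(240) = -0.03429, so d_i1 = -29.17 cm.
The intermediate image is 29.17 cm to the left of lens 1 (virtual), which is 41.1 − (-29.17) = 70.27 cm to the left of lens 2, so d_o2 = +70.27 cm.
Lens 2 is diverging, so f₂ = −35.9 cm.
Lens 2: 1/d_i2 = 1/f₂ − 1/d_o2 = 1/(-35.9) − 1/(70.27) = -0.04209, so d_i2 = -23.8 cm.
The final image is virtual, 23.8 cm to the left of lens 2 (overall magnification ≈ 0.041).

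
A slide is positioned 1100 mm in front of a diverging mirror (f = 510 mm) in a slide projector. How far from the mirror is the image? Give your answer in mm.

348 mm

For a diverging mirror, f = -510 mm.
Mirror equation: 1/v = 1/f − 1/u = 1/(-510.0) − 1/(1100) = -0.001961 − 0.0009091 = -0.002870, so v = -348 mm.
The image is virtual, upright and reduced, behind the mirror.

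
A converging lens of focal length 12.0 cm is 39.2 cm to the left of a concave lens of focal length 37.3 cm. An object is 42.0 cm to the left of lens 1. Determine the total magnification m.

Lens 1: 1/d_i1 = 1/(12.0) − 1/(42.0) = 0.05952, so d_i1 = 16.80 cm; m₁ = −d_i1/d_o1 = -0.4000.
d_o2 = 39.2 − (16.80) = 22.40 cm.
f₂ = −37.3 cm (diverging).
Lens 2: 1/d_i2 = 1/(-37.3) − 1/(22.40) = -0.07145, so d_i2 = -14.00 cm; m₂ = −d_i2/d_o2 = +0.6248.
m = m₁·m₂ = (-0.4000)(+0.6248) = -0.250.

m = -0.250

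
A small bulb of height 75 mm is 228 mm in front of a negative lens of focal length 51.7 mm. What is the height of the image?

For a negative lens, f = -51.7 mm.
1/d_i = 1/f − 1/d_o = 1/(-51.70) − 1/(228) = -0.02373, so d_i = -42.14 mm.
m = −d_i/d_o = +0.1848.
|h_i| = |m|·h_o = 0.1848 × 75 = 13.9 mm. The image is virtual, upright and reduced, on the same side as the object.

13.9 mm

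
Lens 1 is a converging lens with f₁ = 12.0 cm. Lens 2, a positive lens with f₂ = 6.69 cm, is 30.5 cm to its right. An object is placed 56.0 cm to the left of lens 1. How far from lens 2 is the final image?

11.9 cm

Lens 1: 1/d_i1 = 1/f₁ − 1/d_o1 = 1/(12.0) − 1/(56.0) = 0.06548, so d_i1 = 15.27 cm.
The intermediate image is 15.27 cm to the right of lens 1, which is 30.5 − (15.27) = 15.23 cm to the left of lens 2, so d_o2 = +15.23 cm.
Lens 2: 1/d_i2 = 1/f₂ − 1/d_o2 = 1/(6.69) − 1/(15.23) = 0.08382, so d_i2 = 11.9 cm.
The final image is real, 11.9 cm to the right of lens 2 (overall magnification ≈ 0.21).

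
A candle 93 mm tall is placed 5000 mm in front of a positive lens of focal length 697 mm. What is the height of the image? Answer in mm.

1/d_i = 1/f − 1/d_o = 1/(697.0) − 1/(5000) = 0.001235, so d_i = 809.9 mm.
m = −d_i/d_o = -0.1620.
|h_i| = |m|·h_o = 0.1620 × 93 = 15.1 mm. The image is real, inverted and reduced, on the far side of the lens.

15.1 mm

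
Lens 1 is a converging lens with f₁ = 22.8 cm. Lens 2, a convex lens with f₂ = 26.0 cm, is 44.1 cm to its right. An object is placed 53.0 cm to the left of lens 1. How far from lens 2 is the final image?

4.85 cm

Lens 1: 1/d_i1 = 1/f₁ − 1/d_o1 = 1/(22.8) − 1/(53.0) = 0.02499, so d_i1 = 40.01 cm.
The intermediate image is 40.01 cm to the right of lens 1, which is 44.1 − (40.01) = 4.090 cm to the left of lens 2, so d_o2 = +4.090 cm.
Lens 2: 1/d_i2 = 1/f₂ − 1/d_o2 = 1/(26.0) − 1/(4.090) = -0.2060, so d_i2 = -4.85 cm.
The final image is virtual, 4.85 cm to the left of lens 2 (overall magnification ≈ -0.90).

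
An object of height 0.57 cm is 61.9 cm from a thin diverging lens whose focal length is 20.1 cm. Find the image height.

0.140 cm

For a diverging lens, f = -20.1 cm.
1/d_i = 1/f − 1/d_o = 1/(-20.10) − 1/(61.9) = -0.06591, so d_i = -15.17 cm.
m = −d_i/d_o = +0.2451.
|h_i| = |m|·h_o = 0.2451 × 0.57 = 0.140 cm. The image is virtual, upright and reduced, on the same side as the object.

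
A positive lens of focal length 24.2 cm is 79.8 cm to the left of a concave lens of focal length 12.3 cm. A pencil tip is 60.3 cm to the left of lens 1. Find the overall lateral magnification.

Lens 1: 1/d_i1 = 1/(24.2) − 1/(60.3) = 0.02474, so d_i1 = 40.42 cm; m₁ = −d_i1/d_o1 = -0.6703.
d_o2 = 79.8 − (40.42) = 39.38 cm.
f₂ = −12.3 cm (diverging).
Lens 2: 1/d_i2 = 1/(-12.3) − 1/(39.38) = -0.1067, so d_i2 = -9.373 cm; m₂ = −d_i2/d_o2 = +0.2380.
m = m₁·m₂ = (-0.6703)(+0.2380) = -0.160.

m = -0.160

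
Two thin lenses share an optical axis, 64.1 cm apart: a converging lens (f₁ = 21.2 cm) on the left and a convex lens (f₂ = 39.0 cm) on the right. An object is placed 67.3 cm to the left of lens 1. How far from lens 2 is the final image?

221 cm

Lens 1: 1/d_i1 = 1/f₁ − 1/d_o1 = 1/(21.2) − 1/(67.3) = 0.03231, so d_i1 = 30.95 cm.
The intermediate image is 30.95 cm to the right of lens 1, which is 64.1 − (30.95) = 33.15 cm to the left of lens 2, so d_o2 = +33.15 cm.
Lens 2: 1/d_i2 = 1/f₂ − 1/d_o2 = 1/(39.0) − 1/(33.15) = -0.004525, so d_i2 = -221 cm.
The final image is virtual, 221 cm to the left of lens 2 (overall magnification ≈ -3.1).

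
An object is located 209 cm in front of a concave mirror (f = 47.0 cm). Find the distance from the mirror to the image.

60.6 cm

Mirror equation: 1/v = 1/f − 1/u = 1/(47.00) − 1/(209) = 0.02128 − 0.004785 = 0.01649, so v = 60.6 cm.
The image is real, inverted and reduced, in front of the mirror.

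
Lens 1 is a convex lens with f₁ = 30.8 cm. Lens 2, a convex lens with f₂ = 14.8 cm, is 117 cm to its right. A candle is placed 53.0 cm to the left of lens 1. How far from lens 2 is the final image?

22.4 cm

Lens 1: 1/d_i1 = 1/f₁ − 1/d_o1 = 1/(30.8) − 1/(53.0) = 0.01360, so d_i1 = 73.53 cm.
The intermediate image is 73.53 cm to the right of lens 1, which is 117 − (73.53) = 43.47 cm to the left of lens 2, so d_o2 = +43.47 cm.
Lens 2: 1/d_i2 = 1/f₂ − 1/d_o2 = 1/(14.8) − 1/(43.47) = 0.04456, so d_i2 = 22.4 cm.
The final image is real, 22.4 cm to the right of lens 2 (overall magnification ≈ 0.72).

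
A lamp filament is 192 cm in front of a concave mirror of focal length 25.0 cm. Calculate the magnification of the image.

1/d_i = 1/f − 1/d_o = 1/(25.00) − 1/(192) = 0.03479, so d_i = 28.74 cm.
m = −d_i/d_o = −(28.74)/(192) = -0.150.
The image is real, inverted and reduced, in front of the mirror.

m = -0.150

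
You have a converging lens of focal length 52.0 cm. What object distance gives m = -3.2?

68.2 cm

m = −d_i/d_o ⇒ d_i = −m·d_o.
1/f = 1/d_o + 1/d_i = 1/d_o − 1/(m·d_o) = (1 − 1/m)/d_o, so d_o = f(1 − 1/m) = (52.00)(1 − 1/(-3.2)) = 68.2 cm.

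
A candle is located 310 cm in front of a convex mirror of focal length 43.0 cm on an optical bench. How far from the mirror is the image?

For a convex mirror, f = -43.0 cm.
Mirror equation: 1/d_i = 1/f − 1/d_o = 1/(-43.00) − 1/(310) = -0.02326 − 0.003226 = -0.02648, so d_i = -37.8 cm.
The image is virtual, upright and reduced, behind the mirror.

37.8 cm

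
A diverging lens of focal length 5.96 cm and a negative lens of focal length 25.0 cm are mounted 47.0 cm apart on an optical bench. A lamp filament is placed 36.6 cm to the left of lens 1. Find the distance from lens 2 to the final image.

16.9 cm

Lens 1 is diverging, so f₁ = −5.96 cm.
Lens 1: 1/d_i1 = 1/f₁ − 1/d_o1 = 1/(-5.96) − 1/(36.6) = -0.1951, so d_i1 = -5.125 cm.
The intermediate image is 5.125 cm to the left of lens 1 (virtual), which is 47.0 − (-5.125) = 52.12 cm to the left of lens 2, so d_o2 = +52.12 cm.
Lens 2 is diverging, so f₂ = −25.0 cm.
Lens 2: 1/d_i2 = 1/f₂ − 1/d_o2 = 1/(-25.0) − 1/(52.12) = -0.05919, so d_i2 = -16.9 cm.
The final image is virtual, 16.9 cm to the left of lens 2 (overall magnification ≈ 0.045).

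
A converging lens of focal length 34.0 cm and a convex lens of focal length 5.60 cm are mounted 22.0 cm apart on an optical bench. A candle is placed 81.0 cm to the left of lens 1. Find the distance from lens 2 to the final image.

Lens 1: 1/d_i1 = 1/f₁ − 1/d_o1 = 1/(34.0) − 1/(81.0) = 0.01707, so d_i1 = 58.60 cm.
The intermediate image is 58.60 cm to the right of lens 1, which lies 36.60 cm to the right of lens 2 — a virtual object — so d_o2 = −36.60 cm.
Lens 2: 1/d_i2 = 1/f₂ − 1/d_o2 = 1/(5.60) − 1/(-36.60) = 0.2059, so d_i2 = 4.86 cm.
The final image is real, 4.86 cm to the right of lens 2 (overall magnification ≈ -0.096).

4.86 cm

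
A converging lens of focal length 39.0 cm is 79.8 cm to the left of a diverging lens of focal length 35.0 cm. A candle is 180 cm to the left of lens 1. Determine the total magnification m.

Lens 1: 1/d_i1 = 1/(39.0) − 1/(180) = 0.02009, so d_i1 = 49.79 cm; m₁ = −d_i1/d_o1 = -0.2766.
d_o2 = 79.8 − (49.79) = 30.01 cm.
f₂ = −35.0 cm (diverging).
Lens 2: 1/d_i2 = 1/(-35.0) − 1/(30.01) = -0.06189, so d_i2 = -16.16 cm; m₂ = −d_i2/d_o2 = +0.5384.
m = m₁·m₂ = (-0.2766)(+0.5384) = -0.149.

m = -0.149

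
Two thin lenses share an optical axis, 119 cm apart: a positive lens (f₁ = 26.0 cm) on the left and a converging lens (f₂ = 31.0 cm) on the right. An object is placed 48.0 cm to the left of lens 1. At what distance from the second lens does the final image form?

61.7 cm

Lens 1: 1/d_i1 = 1/f₁ − 1/d_o1 = 1/(26.0) − 1/(48.0) = 0.01763, so d_i1 = 56.73 cm.
The intermediate image is 56.73 cm to the right of lens 1, which is 119 − (56.73) = 62.27 cm to the left of lens 2, so d_o2 = +62.27 cm.
Lens 2: 1/d_i2 = 1/f₂ − 1/d_o2 = 1/(31.0) − 1/(62.27) = 0.01620, so d_i2 = 61.7 cm.
The final image is real, 61.7 cm to the right of lens 2 (overall magnification ≈ 1.2).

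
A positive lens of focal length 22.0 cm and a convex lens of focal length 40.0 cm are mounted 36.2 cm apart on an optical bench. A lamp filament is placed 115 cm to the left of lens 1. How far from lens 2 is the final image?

11.6 cm

Lens 1: 1/d_i1 = 1/f₁ − 1/d_o1 = 1/(22.0) − 1/(115) = 0.03676, so d_i1 = 27.20 cm.
The intermediate image is 27.20 cm to the right of lens 1, which is 36.2 − (27.20) = 9.000 cm to the left of lens 2, so d_o2 = +9.000 cm.
Lens 2: 1/d_i2 = 1/f₂ − 1/d_o2 = 1/(40.0) − 1/(9.000) = -0.08611, so d_i2 = -11.6 cm.
The final image is virtual, 11.6 cm to the left of lens 2 (overall magnification ≈ -0.31).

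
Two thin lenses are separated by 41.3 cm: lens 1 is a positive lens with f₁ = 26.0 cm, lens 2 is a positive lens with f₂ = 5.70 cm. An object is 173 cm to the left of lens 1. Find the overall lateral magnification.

Lens 1: 1/d_i1 = 1/(26.0) − 1/(173) = 0.03268, so d_i1 = 30.60 cm; m₁ = −d_i1/d_o1 = -0.1769.
d_o2 = 41.3 − (30.60) = 10.70 cm.
Lens 2: 1/d_i2 = 1/(5.70) − 1/(10.70) = 0.08198, so d_i2 = 12.20 cm; m₂ = −d_i2/d_o2 = -1.140.
m = m₁·m₂ = (-0.1769)(-1.140) = +0.202.

m = +0.202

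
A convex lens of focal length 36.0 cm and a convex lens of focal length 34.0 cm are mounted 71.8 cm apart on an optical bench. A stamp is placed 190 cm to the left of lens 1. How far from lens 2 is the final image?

141 cm

Lens 1: 1/d_i1 = 1/f₁ − 1/d_o1 = 1/(36.0) − 1/(190) = 0.02251, so d_i1 = 44.42 cm.
The intermediate image is 44.42 cm to the right of lens 1, which is 71.8 − (44.42) = 27.38 cm to the left of lens 2, so d_o2 = +27.38 cm.
Lens 2: 1/d_i2 = 1/f₂ − 1/d_o2 = 1/(34.0) − 1/(27.38) = -0.007111, so d_i2 = -141 cm.
The final image is virtual, 141 cm to the left of lens 2 (overall magnification ≈ -1.2).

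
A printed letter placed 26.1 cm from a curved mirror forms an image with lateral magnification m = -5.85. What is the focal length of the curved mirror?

m = −d_i/d_o ⇒ d_i = −m·d_o = −(-5.85)·(26.1) = 152.7 cm.
1/f = 1/d_o + 1/d_i = 1/(26.1) + 1/(152.7) = 0.04486, so f = 22.3 cm.
Since f is positive, the curved mirror is concave.

f = 22.3 cm (concave)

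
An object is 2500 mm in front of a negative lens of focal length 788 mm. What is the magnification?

For a negative lens, f = -788 mm.
1/d_i = 1/f − 1/d_o = 1/(-788.0) − 1/(2500) = -0.001669, so d_i = -599.1 mm.
m = −d_i/d_o = −(-599.1)/(2500) = +0.240.
The image is virtual, upright and reduced, on the same side as the object.

m = +0.240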